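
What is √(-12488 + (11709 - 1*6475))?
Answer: 3*I*√806 ≈ 85.17*I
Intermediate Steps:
√(-12488 + (11709 - 1*6475)) = √(-12488 + (11709 - 6475)) = √(-12488 + 5234) = √(-7254) = 3*I*√806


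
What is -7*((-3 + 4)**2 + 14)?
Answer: -105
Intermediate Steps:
-7*((-3 + 4)**2 + 14) = -7*(1**2 + 14) = -7*(1 + 14) = -7*15 = -105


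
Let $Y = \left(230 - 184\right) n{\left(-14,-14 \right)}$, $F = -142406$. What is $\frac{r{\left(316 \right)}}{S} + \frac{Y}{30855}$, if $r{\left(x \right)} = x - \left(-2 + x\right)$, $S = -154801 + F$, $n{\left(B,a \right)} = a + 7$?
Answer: $- \frac{31920788}{3056773995} \approx -0.010443$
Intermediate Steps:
$n{\left(B,a \right)} = 7 + a$
$Y = -322$ ($Y = \left(230 - 184\right) \left(7 - 14\right) = 46 \left(-7\right) = -322$)
$S = -297207$ ($S = -154801 - 142406 = -297207$)
$r{\left(x \right)} = 2$
$\frac{r{\left(316 \right)}}{S} + \frac{Y}{30855} = \frac{2}{-297207} - \frac{322}{30855} = 2 \left(- \frac{1}{297207}\right) - \frac{322}{30855} = - \frac{2}{297207} - \frac{322}{30855} = - \frac{31920788}{3056773995}$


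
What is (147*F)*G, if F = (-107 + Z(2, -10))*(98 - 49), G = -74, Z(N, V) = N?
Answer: 55967310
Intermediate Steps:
F = -5145 (F = (-107 + 2)*(98 - 49) = -105*49 = -5145)
(147*F)*G = (147*(-5145))*(-74) = -756315*(-74) = 55967310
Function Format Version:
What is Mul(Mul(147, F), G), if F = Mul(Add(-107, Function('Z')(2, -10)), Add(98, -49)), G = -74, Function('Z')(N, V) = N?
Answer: 55967310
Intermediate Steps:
F = -5145 (F = Mul(Add(-107, 2), Add(98, -49)) = Mul(-105, 49) = -5145)
Mul(Mul(147, F), G) = Mul(Mul(147, -5145), -74) = Mul(-756315, -74) = 55967310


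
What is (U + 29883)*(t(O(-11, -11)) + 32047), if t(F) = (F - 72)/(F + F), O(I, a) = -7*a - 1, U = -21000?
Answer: 10817601921/38 ≈ 2.8467e+8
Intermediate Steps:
O(I, a) = -1 - 7*a
t(F) = (-72 + F)/(2*F) (t(F) = (-72 + F)/((2*F)) = (-72 + F)*(1/(2*F)) = (-72 + F)/(2*F))
(U + 29883)*(t(O(-11, -11)) + 32047) = (-21000 + 29883)*((-72 + (-1 - 7*(-11)))/(2*(-1 - 7*(-11))) + 32047) = 8883*((-72 + (-1 + 77))/(2*(-1 + 77)) + 32047) = 8883*((1/2)*(-72 + 76)/76 + 32047) = 8883*((1/2)*(1/76)*4 + 32047) = 8883*(1/38 + 32047) = 8883*(1217787/38) = 10817601921/38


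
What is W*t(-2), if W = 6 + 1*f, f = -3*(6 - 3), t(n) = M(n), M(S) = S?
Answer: 6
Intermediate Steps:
t(n) = n
f = -9 (f = -3*3 = -9)
W = -3 (W = 6 + 1*(-9) = 6 - 9 = -3)
W*t(-2) = -3*(-2) = 6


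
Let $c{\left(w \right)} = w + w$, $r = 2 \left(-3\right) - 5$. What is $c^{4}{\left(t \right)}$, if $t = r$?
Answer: $234256$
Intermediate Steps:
$r = -11$ ($r = -6 - 5 = -11$)
$t = -11$
$c{\left(w \right)} = 2 w$
$c^{4}{\left(t \right)} = \left(2 \left(-11\right)\right)^{4} = \left(-22\right)^{4} = 234256$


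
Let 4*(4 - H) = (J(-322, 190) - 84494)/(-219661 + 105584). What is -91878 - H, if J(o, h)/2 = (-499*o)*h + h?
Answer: -20993732591/228154 ≈ -92016.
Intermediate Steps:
J(o, h) = 2*h - 998*h*o (J(o, h) = 2*((-499*o)*h + h) = 2*(-499*h*o + h) = 2*(h - 499*h*o) = 2*h - 998*h*o)
H = 31399379/228154 (H = 4 - (2*190*(1 - 499*(-322)) - 84494)/(4*(-219661 + 105584)) = 4 - (2*190*(1 + 160678) - 84494)/(4*(-114077)) = 4 - (2*190*160679 - 84494)*(-1)/(4*114077) = 4 - (61058020 - 84494)*(-1)/(4*114077) = 4 - 30486763*(-1)/(2*114077) = 4 - ¼*(-60973526/114077) = 4 + 30486763/228154 = 31399379/228154 ≈ 137.62)
-91878 - H = -91878 - 1*31399379/228154 = -91878 - 31399379/228154 = -20993732591/228154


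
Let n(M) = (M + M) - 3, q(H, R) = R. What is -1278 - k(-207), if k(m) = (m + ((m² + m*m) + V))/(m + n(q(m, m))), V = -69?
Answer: -118675/104 ≈ -1141.1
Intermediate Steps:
n(M) = -3 + 2*M (n(M) = 2*M - 3 = -3 + 2*M)
k(m) = (-69 + m + 2*m²)/(-3 + 3*m) (k(m) = (m + ((m² + m*m) - 69))/(m + (-3 + 2*m)) = (m + ((m² + m²) - 69))/(-3 + 3*m) = (m + (2*m² - 69))/(-3 + 3*m) = (m + (-69 + 2*m²))/(-3 + 3*m) = (-69 + m + 2*m²)/(-3 + 3*m))
-1278 - k(-207) = -1278 - (-69 - 207 + 2*(-207)²)/(3*(-1 - 207)) = -1278 - (-69 - 207 + 2*42849)/(3*(-208)) = -1278 - (-1)*(-69 - 207 + 85698)/(3*208) = -1278 - (-1)*85422/(3*208) = -1278 - 1*(-14237/104) = -1278 + 14237/104 = -118675/104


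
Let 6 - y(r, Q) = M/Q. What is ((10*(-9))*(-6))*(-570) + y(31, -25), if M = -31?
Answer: -7694881/25 ≈ -3.0780e+5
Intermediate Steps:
y(r, Q) = 6 + 31/Q (y(r, Q) = 6 - (-31)/Q = 6 + 31/Q)
((10*(-9))*(-6))*(-570) + y(31, -25) = ((10*(-9))*(-6))*(-570) + (6 + 31/(-25)) = -90*(-6)*(-570) + (6 + 31*(-1/25)) = 540*(-570) + (6 - 31/25) = -307800 + 119/25 = -7694881/25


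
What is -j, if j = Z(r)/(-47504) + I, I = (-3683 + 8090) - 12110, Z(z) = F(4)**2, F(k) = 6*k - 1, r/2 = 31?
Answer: 365923841/47504 ≈ 7703.0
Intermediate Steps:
r = 62 (r = 2*31 = 62)
F(k) = -1 + 6*k
Z(z) = 529 (Z(z) = (-1 + 6*4)**2 = (-1 + 24)**2 = 23**2 = 529)
I = -7703 (I = 4407 - 12110 = -7703)
j = -365923841/47504 (j = 529/(-47504) - 7703 = 529*(-1/47504) - 7703 = -529/47504 - 7703 = -365923841/47504 ≈ -7703.0)
-j = -1*(-365923841/47504) = 365923841/47504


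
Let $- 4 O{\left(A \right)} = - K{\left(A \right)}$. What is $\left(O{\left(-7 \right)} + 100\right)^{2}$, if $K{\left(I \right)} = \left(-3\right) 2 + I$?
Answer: $\frac{149769}{16} \approx 9360.6$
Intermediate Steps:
$K{\left(I \right)} = -6 + I$
$O{\left(A \right)} = - \frac{3}{2} + \frac{A}{4}$ ($O{\left(A \right)} = - \frac{\left(-1\right) \left(-6 + A\right)}{4} = - \frac{6 - A}{4} = - \frac{3}{2} + \frac{A}{4}$)
$\left(O{\left(-7 \right)} + 100\right)^{2} = \left(\left(- \frac{3}{2} + \frac{1}{4} \left(-7\right)\right) + 100\right)^{2} = \left(\left(- \frac{3}{2} - \frac{7}{4}\right) + 100\right)^{2} = \left(- \frac{13}{4} + 100\right)^{2} = \left(\frac{387}{4}\right)^{2} = \frac{149769}{16}$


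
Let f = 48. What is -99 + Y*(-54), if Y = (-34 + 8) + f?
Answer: -1287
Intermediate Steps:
Y = 22 (Y = (-34 + 8) + 48 = -26 + 48 = 22)
-99 + Y*(-54) = -99 + 22*(-54) = -99 - 1188 = -1287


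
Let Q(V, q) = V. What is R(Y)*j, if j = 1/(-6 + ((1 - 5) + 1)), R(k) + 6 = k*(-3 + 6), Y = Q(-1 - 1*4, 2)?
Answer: 7/3 ≈ 2.3333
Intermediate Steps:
Y = -5 (Y = -1 - 1*4 = -1 - 4 = -5)
R(k) = -6 + 3*k (R(k) = -6 + k*(-3 + 6) = -6 + k*3 = -6 + 3*k)
j = -⅑ (j = 1/(-6 + (-4 + 1)) = 1/(-6 - 3) = 1/(-9) = -⅑ ≈ -0.11111)
R(Y)*j = (-6 + 3*(-5))*(-⅑) = (-6 - 15)*(-⅑) = -21*(-⅑) = 7/3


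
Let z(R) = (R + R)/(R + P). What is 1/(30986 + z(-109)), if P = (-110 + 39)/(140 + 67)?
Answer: 11317/350691125 ≈ 3.2271e-5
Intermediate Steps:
P = -71/207 ≈ -0.34300
z(R) = 2*R/(-71/207 + R) (z(R) = (R + R)/(R - 71/207) = (2*R)/(-71/207 + R) = 2*R/(-71/207 + R))
1/(30986 + z(-109)) = 1/(30986 + 414*(-109)/(-71 + 207*(-109))) = 1/(30986 + 414*(-109)/(-71 - 22563)) = 1/(30986 + 414*(-109)/(-22634)) = 1/(30986 + 414*(-109)*(-1/22634)) = 1/(30986 + 22563/11317) = 1/(350691125/11317) = 11317/350691125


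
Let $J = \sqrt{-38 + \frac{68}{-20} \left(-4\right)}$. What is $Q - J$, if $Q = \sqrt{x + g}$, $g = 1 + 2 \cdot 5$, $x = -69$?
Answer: $i \left(\sqrt{58} - \frac{\sqrt{610}}{5}\right) \approx 2.6761 i$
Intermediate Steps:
$g = 11$ ($g = 1 + 10 = 11$)
$Q = i \sqrt{58}$ ($Q = \sqrt{-69 + 11} = \sqrt{-58} = i \sqrt{58} \approx 7.6158 i$)
$J = \frac{i \sqrt{610}}{5}$ ($J = \sqrt{-38 + 68 \left(- \frac{1}{20}\right) \left(-4\right)} = \sqrt{-38 - - \frac{68}{5}} = \sqrt{-38 + \frac{68}{5}} = \sqrt{- \frac{122}{5}} = \frac{i \sqrt{610}}{5} \approx 4.9396 i$)
$Q - J = i \sqrt{58} - \frac{i \sqrt{610}}{5}$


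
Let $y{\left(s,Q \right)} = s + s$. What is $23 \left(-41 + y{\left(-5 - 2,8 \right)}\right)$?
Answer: $-1265$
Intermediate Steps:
$y{\left(s,Q \right)} = 2 s$
$23 \left(-41 + y{\left(-5 - 2,8 \right)}\right) = 23 \left(-41 + 2 \left(-5 - 2\right)\right) = 23 \left(-41 + 2 \left(-7\right)\right) = 23 \left(-41 - 14\right) = 23 \left(-55\right) = -1265$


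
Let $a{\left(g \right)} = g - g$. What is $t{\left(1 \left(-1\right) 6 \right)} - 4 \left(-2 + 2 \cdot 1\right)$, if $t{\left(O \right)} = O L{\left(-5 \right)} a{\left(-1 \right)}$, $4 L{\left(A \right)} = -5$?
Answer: $0$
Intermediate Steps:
$L{\left(A \right)} = - \frac{5}{4}$ ($L{\left(A \right)} = \frac{1}{4} \left(-5\right) = - \frac{5}{4}$)
$a{\left(g \right)} = 0$
$t{\left(O \right)} = 0$ ($t{\left(O \right)} = O \left(- \frac{5}{4}\right) 0 = - \frac{5 O}{4} \cdot 0 = 0$)
$t{\left(1 \left(-1\right) 6 \right)} - 4 \left(-2 + 2 \cdot 1\right) = 0 - 4 \left(-2 + 2 \cdot 1\right) = 0 - 4 \left(-2 + 2\right) = 0 - 0 = 0 + 0 = 0$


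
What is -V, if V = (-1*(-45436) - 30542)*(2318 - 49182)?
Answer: 697992416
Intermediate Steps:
V = -697992416 (V = (45436 - 30542)*(-46864) = 14894*(-46864) = -697992416)
-V = -1*(-697992416) = 697992416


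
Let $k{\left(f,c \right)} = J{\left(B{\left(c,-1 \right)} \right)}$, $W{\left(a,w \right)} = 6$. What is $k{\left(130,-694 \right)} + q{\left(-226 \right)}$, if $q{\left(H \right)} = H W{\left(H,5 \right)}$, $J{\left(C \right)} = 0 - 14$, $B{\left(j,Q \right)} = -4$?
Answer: $-1370$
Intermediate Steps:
$J{\left(C \right)} = -14$ ($J{\left(C \right)} = 0 - 14 = -14$)
$k{\left(f,c \right)} = -14$
$q{\left(H \right)} = 6 H$ ($q{\left(H \right)} = H 6 = 6 H$)
$k{\left(130,-694 \right)} + q{\left(-226 \right)} = -14 + 6 \left(-226\right) = -14 - 1356 = -1370$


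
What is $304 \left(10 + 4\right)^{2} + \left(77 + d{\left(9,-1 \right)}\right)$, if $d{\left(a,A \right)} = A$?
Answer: $59660$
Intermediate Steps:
$304 \left(10 + 4\right)^{2} + \left(77 + d{\left(9,-1 \right)}\right) = 304 \left(10 + 4\right)^{2} + \left(77 - 1\right) = 304 \cdot 14^{2} + 76 = 304 \cdot 196 + 76 = 59584 + 76 = 59660$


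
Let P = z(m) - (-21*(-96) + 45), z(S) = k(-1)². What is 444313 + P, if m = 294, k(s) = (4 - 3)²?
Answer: 442253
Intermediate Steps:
k(s) = 1 (k(s) = 1² = 1)
z(S) = 1 (z(S) = 1² = 1)
P = -2060 (P = 1 - (-21*(-96) + 45) = 1 - (2016 + 45) = 1 - 1*2061 = 1 - 2061 = -2060)
444313 + P = 444313 - 2060 = 442253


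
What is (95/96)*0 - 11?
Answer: -11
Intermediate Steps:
(95/96)*0 - 11 = 0 - 11 = -11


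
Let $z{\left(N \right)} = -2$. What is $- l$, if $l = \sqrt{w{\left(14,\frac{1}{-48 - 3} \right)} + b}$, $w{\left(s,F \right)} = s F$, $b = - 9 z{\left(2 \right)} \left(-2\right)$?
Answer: $- \frac{5 i \sqrt{3774}}{51} \approx - 6.0228 i$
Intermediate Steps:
$b = -36$ ($b = \left(-9\right) \left(-2\right) \left(-2\right) = 18 \left(-2\right) = -36$)
$w{\left(s,F \right)} = F s$
$l = \frac{5 i \sqrt{3774}}{51}$ ($l = \sqrt{\frac{1}{-48 - 3} \cdot 14 - 36} = \sqrt{\frac{1}{-51} \cdot 14 - 36} = \sqrt{\left(- \frac{1}{51}\right) 14 - 36} = \sqrt{- \frac{14}{51} - 36} = \sqrt{- \frac{1850}{51}} = \frac{5 i \sqrt{3774}}{51} \approx 6.0228 i$)
$- l = - \frac{5 i \sqrt{3774}}{51}$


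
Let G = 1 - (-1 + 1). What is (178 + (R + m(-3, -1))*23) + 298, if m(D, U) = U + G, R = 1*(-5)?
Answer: 361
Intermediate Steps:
G = 1 (G = 1 - 1*0 = 1 + 0 = 1)
R = -5
m(D, U) = 1 + U (m(D, U) = U + 1 = 1 + U)
(178 + (R + m(-3, -1))*23) + 298 = (178 + (-5 + (1 - 1))*23) + 298 = (178 + (-5 + 0)*23) + 298 = (178 - 5*23) + 298 = (178 - 115) + 298 = 63 + 298 = 361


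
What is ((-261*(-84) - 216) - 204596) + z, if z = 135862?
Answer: -47026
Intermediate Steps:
((-261*(-84) - 216) - 204596) + z = ((-261*(-84) - 216) - 204596) + 135862 = ((21924 - 216) - 204596) + 135862 = (21708 - 204596) + 135862 = -182888 + 135862 = -47026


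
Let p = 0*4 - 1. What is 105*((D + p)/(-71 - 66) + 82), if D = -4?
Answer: 1180095/137 ≈ 8613.8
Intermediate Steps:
p = -1 (p = 0 - 1 = -1)
105*((D + p)/(-71 - 66) + 82) = 105*((-4 - 1)/(-71 - 66) + 82) = 105*(-5/(-137) + 82) = 105*(-5*(-1/137) + 82) = 105*(5/137 + 82) = 105*(11239/137) = 1180095/137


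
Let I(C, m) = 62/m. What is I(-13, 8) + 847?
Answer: 3419/4 ≈ 854.75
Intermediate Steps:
I(-13, 8) + 847 = 62/8 + 847 = 62*(⅛) + 847 = 31/4 + 847 = 3419/4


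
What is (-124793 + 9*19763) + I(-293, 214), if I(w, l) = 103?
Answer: 53177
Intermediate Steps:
(-124793 + 9*19763) + I(-293, 214) = (-124793 + 9*19763) + 103 = (-124793 + 177867) + 103 = 53074 + 103 = 53177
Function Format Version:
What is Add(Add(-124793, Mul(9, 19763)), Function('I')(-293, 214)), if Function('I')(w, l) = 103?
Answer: 53177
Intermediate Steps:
Add(Add(-124793, Mul(9, 19763)), Function('I')(-293, 214)) = Add(Add(-124793, Mul(9, 19763)), 103) = Add(Add(-124793, 177867), 103) = Add(53074, 103) = 53177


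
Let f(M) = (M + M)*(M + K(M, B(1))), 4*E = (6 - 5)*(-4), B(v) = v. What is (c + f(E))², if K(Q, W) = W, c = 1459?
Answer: 2128681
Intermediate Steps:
E = -1 (E = ((6 - 5)*(-4))/4 = (1*(-4))/4 = (¼)*(-4) = -1)
f(M) = 2*M*(1 + M) (f(M) = (M + M)*(M + 1) = (2*M)*(1 + M) = 2*M*(1 + M))
(c + f(E))² = (1459 + 2*(-1)*(1 - 1))² = (1459 + 2*(-1)*0)² = (1459 + 0)² = 1459² = 2128681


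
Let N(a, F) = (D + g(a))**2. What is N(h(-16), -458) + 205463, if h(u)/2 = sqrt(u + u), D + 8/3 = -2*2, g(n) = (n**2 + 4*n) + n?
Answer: 1983583/9 - 32320*I*sqrt(2)/3 ≈ 2.204e+5 - 15236.0*I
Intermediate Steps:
g(n) = n**2 + 5*n
D = -20/3 (D = -8/3 - 2*2 = -8/3 - 4 = -20/3 ≈ -6.6667)
h(u) = 2*sqrt(2)*sqrt(u) (h(u) = 2*sqrt(u + u) = 2*sqrt(2*u) = 2*(sqrt(2)*sqrt(u)) = 2*sqrt(2)*sqrt(u))
N(a, F) = (-20/3 + a*(5 + a))**2
N(h(-16), -458) + 205463 = (-20 + 3*(2*sqrt(2)*sqrt(-16))*(5 + 2*sqrt(2)*sqrt(-16)))**2/9 + 205463 = (-20 + 3*(2*sqrt(2)*(4*I))*(5 + 2*sqrt(2)*(4*I)))**2/9 + 205463 = (-20 + 3*(8*I*sqrt(2))*(5 + 8*I*sqrt(2)))**2/9 + 205463 = (-20 + 24*I*sqrt(2)*(5 + 8*I*sqrt(2)))**2/9 + 205463 = 205463 + (-20 + 24*I*sqrt(2)*(5 + 8*I*sqrt(2)))**2/9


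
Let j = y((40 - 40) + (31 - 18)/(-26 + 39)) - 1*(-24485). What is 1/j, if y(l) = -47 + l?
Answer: 1/24439 ≈ 4.0918e-5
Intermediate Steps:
j = 24439 (j = (-47 + ((40 - 40) + (31 - 18)/(-26 + 39))) - 1*(-24485) = (-47 + (0 + 13/13)) + 24485 = (-47 + (0 + 13*(1/13))) + 24485 = (-47 + (0 + 1)) + 24485 = (-47 + 1) + 24485 = -46 + 24485 = 24439)
1/j = 1/24439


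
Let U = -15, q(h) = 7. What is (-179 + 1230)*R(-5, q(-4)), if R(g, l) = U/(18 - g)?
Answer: -15765/23 ≈ -685.43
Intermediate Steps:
R(g, l) = -15/(18 - g)
(-179 + 1230)*R(-5, q(-4)) = (-179 + 1230)*(15/(-18 - 5)) = 1051*(15/(-23)) = 1051*(15*(-1/23)) = 1051*(-15/23) = -15765/23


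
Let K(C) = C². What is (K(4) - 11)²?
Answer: 25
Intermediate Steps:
(K(4) - 11)² = (4² - 11)² = (16 - 11)² = 5² = 25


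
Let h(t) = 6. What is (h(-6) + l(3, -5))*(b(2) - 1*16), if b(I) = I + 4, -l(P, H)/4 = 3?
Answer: 60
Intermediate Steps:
l(P, H) = -12 (l(P, H) = -4*3 = -12)
b(I) = 4 + I
(h(-6) + l(3, -5))*(b(2) - 1*16) = (6 - 12)*((4 + 2) - 1*16) = -6*(6 - 16) = -6*(-10) = 60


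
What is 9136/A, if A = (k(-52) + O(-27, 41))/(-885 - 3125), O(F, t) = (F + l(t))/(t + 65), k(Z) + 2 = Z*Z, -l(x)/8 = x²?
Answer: -3883348160/272937 ≈ -14228.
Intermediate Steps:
l(x) = -8*x²
k(Z) = -2 + Z² (k(Z) = -2 + Z*Z = -2 + Z²)
O(F, t) = (F - 8*t²)/(65 + t) (O(F, t) = (F - 8*t²)/(t + 65) = (F - 8*t²)/(65 + t))
A = -272937/425060 (A = ((-2 + (-52)²) + (-27 - 8*41²)/(65 + 41))/(-885 - 3125) = ((-2 + 2704) + (-27 - 8*1681)/106)/(-4010) = (2702 + (-27 - 13448)/106)*(-1/4010) = (2702 + (1/106)*(-13475))*(-1/4010) = (2702 - 13475/106)*(-1/4010) = (272937/106)*(-1/4010) = -272937/425060 ≈ -0.64211)
9136/A = 9136/(-272937/425060) = 9136*(-425060/272937) = -3883348160/272937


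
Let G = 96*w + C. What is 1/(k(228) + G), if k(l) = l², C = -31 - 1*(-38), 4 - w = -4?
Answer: 1/52759 ≈ 1.8954e-5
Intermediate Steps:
w = 8 (w = 4 - 1*(-4) = 4 + 4 = 8)
C = 7 (C = -31 + 38 = 7)
G = 775 (G = 96*8 + 7 = 768 + 7 = 775)
1/(k(228) + G) = 1/(228² + 775) = 1/(51984 + 775) = 1/52759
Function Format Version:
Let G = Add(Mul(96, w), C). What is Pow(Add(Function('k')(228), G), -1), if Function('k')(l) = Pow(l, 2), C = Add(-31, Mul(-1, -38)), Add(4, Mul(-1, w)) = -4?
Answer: Rational(1, 52759) ≈ 1.8954e-5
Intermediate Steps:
w = 8 (w = Add(4, Mul(-1, -4)) = Add(4, 4) = 8)
C = 7 (C = Add(-31, 38) = 7)
G = 775 (G = Add(Mul(96, 8), 7) = Add(768, 7) = 775)
Pow(Add(Function('k')(228), G), -1) = Pow(Add(Pow(228, 2), 775), -1) = Pow(Add(51984, 775), -1) = Pow(52759, -1) = Rational(1, 52759)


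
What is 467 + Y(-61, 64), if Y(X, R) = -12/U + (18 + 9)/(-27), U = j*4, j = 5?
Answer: 2327/5 ≈ 465.40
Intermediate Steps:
U = 20 (U = 5*4 = 20)
Y(X, R) = -8/5 (Y(X, R) = -12/20 + (18 + 9)/(-27) = -12*1/20 + 27*(-1/27) = -3/5 - 1 = -8/5)
467 + Y(-61, 64) = 467 - 8/5 = 2327/5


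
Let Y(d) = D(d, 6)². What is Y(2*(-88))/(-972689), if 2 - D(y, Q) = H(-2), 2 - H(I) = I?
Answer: -4/972689 ≈ -4.1123e-6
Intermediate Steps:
H(I) = 2 - I
D(y, Q) = -2 (D(y, Q) = 2 - (2 - 1*(-2)) = 2 - (2 + 2) = 2 - 1*4 = 2 - 4 = -2)
Y(d) = 4 (Y(d) = (-2)² = 4)
Y(2*(-88))/(-972689) = 4/(-972689) = 4*(-1/972689) = -4/972689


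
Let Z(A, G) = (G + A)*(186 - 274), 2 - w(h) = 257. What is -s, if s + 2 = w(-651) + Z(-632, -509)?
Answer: -100151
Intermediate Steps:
w(h) = -255 (w(h) = 2 - 1*257 = 2 - 257 = -255)
Z(A, G) = -88*A - 88*G (Z(A, G) = (A + G)*(-88) = -88*A - 88*G)
s = 100151 (s = -2 + (-255 + (-88*(-632) - 88*(-509))) = -2 + (-255 + (55616 + 44792)) = -2 + (-255 + 100408) = -2 + 100153 = 100151)
-s = -1*100151 = -100151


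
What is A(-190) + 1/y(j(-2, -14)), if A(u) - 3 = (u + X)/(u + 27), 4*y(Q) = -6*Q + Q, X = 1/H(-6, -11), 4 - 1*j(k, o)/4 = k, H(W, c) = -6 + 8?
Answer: 10096/2445 ≈ 4.1292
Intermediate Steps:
H(W, c) = 2
j(k, o) = 16 - 4*k
X = ½ (X = 1/2 = ½ ≈ 0.50000)
y(Q) = -5*Q/4 (y(Q) = (-6*Q + Q)/4 = (-5*Q)/4 = -5*Q/4)
A(u) = 3 + (½ + u)/(27 + u) (A(u) = 3 + (u + ½)/(u + 27) = 3 + (½ + u)/(27 + u))
A(-190) + 1/y(j(-2, -14)) = (163 + 8*(-190))/(2*(27 - 190)) + 1/(-5*(16 - 4*(-2))/4) = (½)*(163 - 1520)/(-163) + 1/(-5*(16 + 8)/4) = (½)*(-1/163)*(-1357) + 1/(-5/4*24) = 1357/326 + 1/(-30) = 1357/326 - 1/30 = 10096/2445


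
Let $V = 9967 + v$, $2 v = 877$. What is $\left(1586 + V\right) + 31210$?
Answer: $\frac{86403}{2} \approx 43202.0$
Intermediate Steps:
$v = \frac{877}{2}$ ($v = \frac{1}{2} \cdot 877 = \frac{877}{2} \approx 438.5$)
$V = \frac{20811}{2}$ ($V = 9967 + \frac{877}{2} = \frac{20811}{2} \approx 10406.0$)
$\left(1586 + V\right) + 31210 = \left(1586 + \frac{20811}{2}\right) + 31210 = \frac{23983}{2} + 31210 = \frac{86403}{2}$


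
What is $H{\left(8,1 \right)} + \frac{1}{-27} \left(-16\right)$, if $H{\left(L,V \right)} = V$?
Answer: $\frac{43}{27} \approx 1.5926$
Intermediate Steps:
$H{\left(8,1 \right)} + \frac{1}{-27} \left(-16\right) = 1 + \frac{1}{-27} \left(-16\right) = 1 - - \frac{16}{27} = 1 + \frac{16}{27} = \frac{43}{27}$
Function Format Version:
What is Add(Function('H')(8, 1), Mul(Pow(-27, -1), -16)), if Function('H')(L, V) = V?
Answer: Rational(43, 27) ≈ 1.5926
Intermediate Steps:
Add(Function('H')(8, 1), Mul(Pow(-27, -1), -16)) = Add(1, Mul(Pow(-27, -1), -16)) = Add(1, Mul(Rational(-1, 27), -16)) = Add(1, Rational(16, 27)) = Rational(43, 27)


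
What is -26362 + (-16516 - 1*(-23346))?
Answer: -19532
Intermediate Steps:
-26362 + (-16516 - 1*(-23346)) = -26362 + (-16516 + 23346) = -26362 + 6830 = -19532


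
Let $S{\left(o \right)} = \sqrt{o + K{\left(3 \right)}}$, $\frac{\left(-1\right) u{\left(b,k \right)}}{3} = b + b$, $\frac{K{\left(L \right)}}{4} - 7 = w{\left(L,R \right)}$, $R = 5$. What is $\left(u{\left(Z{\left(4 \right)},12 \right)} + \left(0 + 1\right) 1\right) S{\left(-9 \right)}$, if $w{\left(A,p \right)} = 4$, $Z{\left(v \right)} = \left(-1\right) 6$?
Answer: $37 \sqrt{35} \approx 218.9$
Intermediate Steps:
$Z{\left(v \right)} = -6$
$K{\left(L \right)} = 44$ ($K{\left(L \right)} = 28 + 4 \cdot 4 = 28 + 16 = 44$)
$u{\left(b,k \right)} = - 6 b$ ($u{\left(b,k \right)} = - 3 \left(b + b\right) = - 3 \cdot 2 b = - 6 b$)
$S{\left(o \right)} = \sqrt{44 + o}$ ($S{\left(o \right)} = \sqrt{o + 44} = \sqrt{44 + o}$)
$\left(u{\left(Z{\left(4 \right)},12 \right)} + \left(0 + 1\right) 1\right) S{\left(-9 \right)} = \left(\left(-6\right) \left(-6\right) + \left(0 + 1\right) 1\right) \sqrt{44 - 9} = \left(36 + 1 \cdot 1\right) \sqrt{35} = \left(36 + 1\right) \sqrt{35} = 37 \sqrt{35}$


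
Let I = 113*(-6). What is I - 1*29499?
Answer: -30177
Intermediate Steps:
I = -678
I - 1*29499 = -678 - 1*29499 = -678 - 29499 = -30177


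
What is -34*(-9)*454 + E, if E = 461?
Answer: 139385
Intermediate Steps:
-34*(-9)*454 + E = -34*(-9)*454 + 461 = 306*454 + 461 = 138924 + 461 = 139385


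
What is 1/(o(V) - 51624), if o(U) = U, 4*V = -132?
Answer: -1/51657 ≈ -1.9358e-5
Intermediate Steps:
V = -33 (V = (¼)*(-132) = -33)
1/(o(V) - 51624) = 1/(-33 - 51624) = 1/(-51657) = -1/51657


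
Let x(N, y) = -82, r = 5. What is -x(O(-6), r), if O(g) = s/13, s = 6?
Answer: 82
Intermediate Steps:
O(g) = 6/13
-x(O(-6), r) = -1*(-82) = 82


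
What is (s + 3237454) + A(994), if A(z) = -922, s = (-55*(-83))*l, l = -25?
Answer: 3122407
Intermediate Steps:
s = -114125 (s = -55*(-83)*(-25) = 4565*(-25) = -114125)
(s + 3237454) + A(994) = (-114125 + 3237454) - 922 = 3123329 - 922 = 3122407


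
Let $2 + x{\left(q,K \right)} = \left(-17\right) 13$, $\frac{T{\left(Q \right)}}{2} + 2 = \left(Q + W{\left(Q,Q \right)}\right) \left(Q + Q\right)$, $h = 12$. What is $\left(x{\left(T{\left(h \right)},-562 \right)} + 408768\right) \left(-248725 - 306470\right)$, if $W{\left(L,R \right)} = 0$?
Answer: $-226822141275$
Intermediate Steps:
$T{\left(Q \right)} = -4 + 4 Q^{2}$ ($T{\left(Q \right)} = -4 + 2 \left(Q + 0\right) \left(Q + Q\right) = -4 + 2 Q 2 Q = -4 + 2 \cdot 2 Q^{2} = -4 + 4 Q^{2}$)
$x{\left(q,K \right)} = -223$ ($x{\left(q,K \right)} = -2 - 221 = -223$)
$\left(x{\left(T{\left(h \right)},-562 \right)} + 408768\right) \left(-248725 - 306470\right) = \left(-223 + 408768\right) \left(-248725 - 306470\right) = 408545 \left(-555195\right) = -226822141275$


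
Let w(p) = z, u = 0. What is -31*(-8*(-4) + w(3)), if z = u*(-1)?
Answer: -992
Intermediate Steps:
z = 0 (z = 0*(-1) = 0)
w(p) = 0
-31*(-8*(-4) + w(3)) = -31*(-8*(-4) + 0) = -31*(32 + 0) = -31*32 = -992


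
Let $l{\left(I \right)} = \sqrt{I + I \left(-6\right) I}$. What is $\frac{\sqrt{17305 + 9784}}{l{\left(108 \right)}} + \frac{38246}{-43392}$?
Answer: $- \frac{19123}{21696} - \frac{i \sqrt{52579749}}{11646} \approx -0.88141 - 0.62263 i$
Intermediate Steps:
$l{\left(I \right)} = \sqrt{I - 6 I^{2}}$ ($l{\left(I \right)} = \sqrt{I + - 6 I I} = \sqrt{I - 6 I^{2}}$)
$\frac{\sqrt{17305 + 9784}}{l{\left(108 \right)}} + \frac{38246}{-43392} = \frac{\sqrt{17305 + 9784}}{\sqrt{108 \left(1 - 648\right)}} + \frac{38246}{-43392} = \frac{\sqrt{27089}}{\sqrt{108 \left(1 - 648\right)}} + 38246 \left(- \frac{1}{43392}\right) = \frac{\sqrt{27089}}{\sqrt{108 \left(-647\right)}} - \frac{19123}{21696} = \frac{\sqrt{27089}}{\sqrt{-69876}} - \frac{19123}{21696} = \frac{\sqrt{27089}}{6 i \sqrt{1941}} - \frac{19123}{21696} = \sqrt{27089} \left(- \frac{i \sqrt{1941}}{11646}\right) - \frac{19123}{21696} = - \frac{i \sqrt{52579749}}{11646} - \frac{19123}{21696} = - \frac{19123}{21696} - \frac{i \sqrt{52579749}}{11646}$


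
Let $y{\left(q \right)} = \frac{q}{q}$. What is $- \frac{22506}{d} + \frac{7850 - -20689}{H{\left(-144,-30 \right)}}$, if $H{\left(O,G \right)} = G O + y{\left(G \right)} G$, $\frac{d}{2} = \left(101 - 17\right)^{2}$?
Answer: $\frac{8505323}{1681680} \approx 5.0576$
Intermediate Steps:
$y{\left(q \right)} = 1$
$d = 14112$ ($d = 2 \left(101 - 17\right)^{2} = 2 \cdot 84^{2} = 2 \cdot 7056 = 14112$)
$H{\left(O,G \right)} = G + G O$ ($H{\left(O,G \right)} = G O + 1 G = G O + G = G + G O$)
$- \frac{22506}{d} + \frac{7850 - -20689}{H{\left(-144,-30 \right)}} = - \frac{22506}{14112} + \frac{7850 - -20689}{\left(-30\right) \left(1 - 144\right)} = \left(-22506\right) \frac{1}{14112} + \frac{7850 + 20689}{\left(-30\right) \left(-143\right)} = - \frac{3751}{2352} + \frac{28539}{4290} = - \frac{3751}{2352} + 28539 \cdot \frac{1}{4290} = - \frac{3751}{2352} + \frac{9513}{1430} = \frac{8505323}{1681680}$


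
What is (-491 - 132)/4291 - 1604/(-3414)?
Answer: 339703/1046391 ≈ 0.32464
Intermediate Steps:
(-491 - 132)/4291 - 1604/(-3414) = -623*1/4291 - 1604*(-1/3414) = -89/613 + 802/1707 = 339703/1046391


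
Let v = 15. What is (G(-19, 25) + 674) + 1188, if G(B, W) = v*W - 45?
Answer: 2192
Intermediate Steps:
G(B, W) = -45 + 15*W (G(B, W) = 15*W - 45 = -45 + 15*W)
(G(-19, 25) + 674) + 1188 = ((-45 + 15*25) + 674) + 1188 = ((-45 + 375) + 674) + 1188 = (330 + 674) + 1188 = 1004 + 1188 = 2192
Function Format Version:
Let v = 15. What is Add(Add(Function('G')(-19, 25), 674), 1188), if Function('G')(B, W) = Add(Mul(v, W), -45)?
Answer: 2192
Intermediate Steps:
Function('G')(B, W) = Add(-45, Mul(15, W)) (Function('G')(B, W) = Add(Mul(15, W), -45) = Add(-45, Mul(15, W)))
Add(Add(Function('G')(-19, 25), 674), 1188) = Add(Add(Add(-45, Mul(15, 25)), 674), 1188) = Add(Add(Add(-45, 375), 674), 1188) = Add(Add(330, 674), 1188) = Add(1004, 1188) = 2192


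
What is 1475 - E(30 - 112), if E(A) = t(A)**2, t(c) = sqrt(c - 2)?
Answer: 1559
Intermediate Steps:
t(c) = sqrt(-2 + c)
E(A) = -2 + A (E(A) = (sqrt(-2 + A))**2 = -2 + A)
1475 - E(30 - 112) = 1475 - (-2 + (30 - 112)) = 1475 - (-2 - 82) = 1475 - 1*(-84) = 1475 + 84 = 1559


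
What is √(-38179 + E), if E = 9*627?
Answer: 14*I*√166 ≈ 180.38*I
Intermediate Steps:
E = 5643
√(-38179 + E) = √(-38179 + 5643) = √(-32536) = 14*I*√166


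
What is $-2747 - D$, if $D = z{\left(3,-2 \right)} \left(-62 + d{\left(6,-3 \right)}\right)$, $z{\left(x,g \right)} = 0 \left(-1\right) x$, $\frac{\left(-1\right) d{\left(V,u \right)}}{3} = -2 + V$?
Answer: $-2747$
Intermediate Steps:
$d{\left(V,u \right)} = 6 - 3 V$ ($d{\left(V,u \right)} = - 3 \left(-2 + V\right) = 6 - 3 V$)
$z{\left(x,g \right)} = 0$ ($z{\left(x,g \right)} = 0 x = 0$)
$D = 0$ ($D = 0 \left(-62 + \left(6 - 18\right)\right) = 0 \left(-62 - 12\right) = 0 \left(-74\right) = 0$)
$-2747 - D = -2747 - 0 = -2747 + 0 = -2747$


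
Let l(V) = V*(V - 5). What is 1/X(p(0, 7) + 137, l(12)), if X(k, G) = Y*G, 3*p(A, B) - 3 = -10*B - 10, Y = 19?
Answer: 1/1596 ≈ 0.00062657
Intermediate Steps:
p(A, B) = -7/3 - 10*B/3 (p(A, B) = 1 + (-10*B - 10)/3 = 1 + (-10 - 10*B)/3 = 1 + (-10/3 - 10*B/3) = -7/3 - 10*B/3)
l(V) = V*(-5 + V)
X(k, G) = 19*G
1/X(p(0, 7) + 137, l(12)) = 1/(19*(12*(-5 + 12))) = 1/(19*(12*7)) = 1/(19*84) = 1/1596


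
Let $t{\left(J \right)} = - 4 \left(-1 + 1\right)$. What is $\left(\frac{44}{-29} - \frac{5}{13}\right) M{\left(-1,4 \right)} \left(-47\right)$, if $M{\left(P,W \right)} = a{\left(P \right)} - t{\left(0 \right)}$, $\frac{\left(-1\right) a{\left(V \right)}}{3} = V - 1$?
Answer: $\frac{202194}{377} \approx 536.32$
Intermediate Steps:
$t{\left(J \right)} = 0$ ($t{\left(J \right)} = \left(-4\right) 0 = 0$)
$a{\left(V \right)} = 3 - 3 V$ ($a{\left(V \right)} = - 3 \left(V - 1\right) = - 3 \left(-1 + V\right) = 3 - 3 V$)
$M{\left(P,W \right)} = 3 - 3 P$ ($M{\left(P,W \right)} = \left(3 - 3 P\right) - 0 = \left(3 - 3 P\right) + 0 = 3 - 3 P$)
$\left(\frac{44}{-29} - \frac{5}{13}\right) M{\left(-1,4 \right)} \left(-47\right) = \left(\frac{44}{-29} - \frac{5}{13}\right) \left(3 - -3\right) \left(-47\right) = \left(44 \left(- \frac{1}{29}\right) - \frac{5}{13}\right) \left(3 + 3\right) \left(-47\right) = \left(- \frac{44}{29} - \frac{5}{13}\right) 6 \left(-47\right) = \left(- \frac{717}{377}\right) 6 \left(-47\right) = \left(- \frac{4302}{377}\right) \left(-47\right) = \frac{202194}{377}$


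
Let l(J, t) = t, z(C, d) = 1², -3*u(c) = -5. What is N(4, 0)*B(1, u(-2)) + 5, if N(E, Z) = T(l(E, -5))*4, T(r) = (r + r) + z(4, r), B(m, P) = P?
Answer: -55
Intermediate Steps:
u(c) = 5/3 (u(c) = -⅓*(-5) = 5/3)
z(C, d) = 1
T(r) = 1 + 2*r (T(r) = (r + r) + 1 = 2*r + 1 = 1 + 2*r)
N(E, Z) = -36 (N(E, Z) = (1 + 2*(-5))*4 = (1 - 10)*4 = -9*4 = -36)
N(4, 0)*B(1, u(-2)) + 5 = -36*5/3 + 5 = -60 + 5 = -55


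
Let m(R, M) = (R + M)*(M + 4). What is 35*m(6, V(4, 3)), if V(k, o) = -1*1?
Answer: 525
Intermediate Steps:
V(k, o) = -1
m(R, M) = (4 + M)*(M + R) (m(R, M) = (M + R)*(4 + M) = (4 + M)*(M + R))
35*m(6, V(4, 3)) = 35*((-1)² + 4*(-1) + 4*6 - 1*6) = 35*(1 - 4 + 24 - 6) = 35*15 = 525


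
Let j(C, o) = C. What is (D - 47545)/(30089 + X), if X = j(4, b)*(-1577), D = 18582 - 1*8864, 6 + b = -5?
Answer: -12609/7927 ≈ -1.5906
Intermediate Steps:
b = -11 (b = -6 - 5 = -11)
D = 9718 (D = 18582 - 8864 = 9718)
X = -6308 (X = 4*(-1577) = -6308)
(D - 47545)/(30089 + X) = (9718 - 47545)/(30089 - 6308) = -37827/23781 = -37827*1/23781 = -12609/7927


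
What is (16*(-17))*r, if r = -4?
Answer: 1088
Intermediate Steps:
(16*(-17))*r = (16*(-17))*(-4) = -272*(-4) = 1088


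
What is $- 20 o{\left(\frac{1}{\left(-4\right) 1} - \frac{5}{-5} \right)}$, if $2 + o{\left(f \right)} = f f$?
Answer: $\frac{115}{4} \approx 28.75$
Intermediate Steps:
$o{\left(f \right)} = -2 + f^{2}$ ($o{\left(f \right)} = -2 + f f = -2 + f^{2}$)
$- 20 o{\left(\frac{1}{\left(-4\right) 1} - \frac{5}{-5} \right)} = - 20 \left(-2 + \left(\frac{1}{\left(-4\right) 1} - \frac{5}{-5}\right)^{2}\right) = - 20 \left(-2 + \left(\left(- \frac{1}{4}\right) 1 - -1\right)^{2}\right) = - 20 \left(-2 + \left(- \frac{1}{4} + 1\right)^{2}\right) = - 20 \left(-2 + \left(\frac{3}{4}\right)^{2}\right) = - 20 \left(-2 + \frac{9}{16}\right) = \left(-20\right) \left(- \frac{23}{16}\right) = \frac{115}{4}$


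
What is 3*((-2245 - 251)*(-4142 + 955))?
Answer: 23864256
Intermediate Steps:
3*((-2245 - 251)*(-4142 + 955)) = 3*(-2496*(-3187)) = 3*7954752 = 23864256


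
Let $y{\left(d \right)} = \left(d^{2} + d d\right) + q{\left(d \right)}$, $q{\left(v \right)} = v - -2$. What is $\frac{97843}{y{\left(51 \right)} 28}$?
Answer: $\frac{97843}{147140} \approx 0.66497$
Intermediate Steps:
$q{\left(v \right)} = 2 + v$ ($q{\left(v \right)} = v + 2 = 2 + v$)
$y{\left(d \right)} = 2 + d + 2 d^{2}$ ($y{\left(d \right)} = \left(d^{2} + d d\right) + \left(2 + d\right) = \left(d^{2} + d^{2}\right) + \left(2 + d\right) = 2 d^{2} + \left(2 + d\right) = 2 + d + 2 d^{2}$)
$\frac{97843}{y{\left(51 \right)} 28} = \frac{97843}{\left(2 + 51 + 2 \cdot 51^{2}\right) 28} = \frac{97843}{\left(2 + 51 + 2 \cdot 2601\right) 28} = \frac{97843}{\left(2 + 51 + 5202\right) 28} = \frac{97843}{5255 \cdot 28} = \frac{97843}{147140}$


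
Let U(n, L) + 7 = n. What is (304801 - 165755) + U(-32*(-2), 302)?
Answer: 139103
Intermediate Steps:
U(n, L) = -7 + n
(304801 - 165755) + U(-32*(-2), 302) = (304801 - 165755) + (-7 - 32*(-2)) = 139046 + (-7 + 64) = 139046 + 57 = 139103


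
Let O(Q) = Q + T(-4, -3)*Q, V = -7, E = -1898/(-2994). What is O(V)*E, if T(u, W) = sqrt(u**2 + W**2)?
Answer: -13286/499 ≈ -26.625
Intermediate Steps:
T(u, W) = sqrt(W**2 + u**2)
E = 949/1497 (E = -1898*(-1/2994) = 949/1497 ≈ 0.63393)
O(Q) = 6*Q (O(Q) = Q + sqrt((-3)**2 + (-4)**2)*Q = Q + sqrt(9 + 16)*Q = Q + sqrt(25)*Q = Q + 5*Q = 6*Q)
O(V)*E = (6*(-7))*(949/1497) = -42*949/1497 = -13286/499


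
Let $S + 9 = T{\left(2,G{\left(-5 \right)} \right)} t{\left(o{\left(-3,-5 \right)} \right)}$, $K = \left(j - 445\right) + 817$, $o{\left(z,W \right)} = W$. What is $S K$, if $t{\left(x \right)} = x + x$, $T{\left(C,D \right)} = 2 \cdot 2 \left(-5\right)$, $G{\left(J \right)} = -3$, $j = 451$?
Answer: $157193$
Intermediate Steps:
$T{\left(C,D \right)} = -20$ ($T{\left(C,D \right)} = 4 \left(-5\right) = -20$)
$t{\left(x \right)} = 2 x$
$K = 823$ ($K = \left(451 - 445\right) + 817 = 6 + 817 = 823$)
$S = 191$ ($S = -9 - 20 \cdot 2 \left(-5\right) = -9 - -200 = -9 + 200 = 191$)
$S K = 191 \cdot 823 = 157193$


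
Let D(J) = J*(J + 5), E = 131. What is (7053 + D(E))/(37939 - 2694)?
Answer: 24869/35245 ≈ 0.70560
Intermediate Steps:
D(J) = J*(5 + J)
(7053 + D(E))/(37939 - 2694) = (7053 + 131*(5 + 131))/(37939 - 2694) = (7053 + 131*136)/35245 = (7053 + 17816)*(1/35245) = 24869*(1/35245) = 24869/35245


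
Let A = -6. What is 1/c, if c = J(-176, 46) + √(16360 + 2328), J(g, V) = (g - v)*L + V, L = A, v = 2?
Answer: 557/611154 - 4*√73/305577 ≈ 0.00079955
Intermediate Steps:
L = -6
J(g, V) = 12 + V - 6*g (J(g, V) = (g - 1*2)*(-6) + V = (g - 2)*(-6) + V = (-2 + g)*(-6) + V = (12 - 6*g) + V = 12 + V - 6*g)
c = 1114 + 16*√73 (c = (12 + 46 - 6*(-176)) + √(16360 + 2328) = (12 + 46 + 1056) + √18688 = 1114 + 16*√73 ≈ 1250.7)
1/c = 1/(1114 + 16*√73)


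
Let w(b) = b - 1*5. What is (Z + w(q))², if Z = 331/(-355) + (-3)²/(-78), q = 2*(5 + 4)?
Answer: 12170281761/85192900 ≈ 142.86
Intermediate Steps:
q = 18 (q = 2*9 = 18)
Z = -9671/9230 (Z = 331*(-1/355) + 9*(-1/78) = -331/355 - 3/26 = -9671/9230 ≈ -1.0478)
w(b) = -5 + b (w(b) = b - 5 = -5 + b)
(Z + w(q))² = (-9671/9230 + (-5 + 18))² = (-9671/9230 + 13)² = (110319/9230)² = 12170281761/85192900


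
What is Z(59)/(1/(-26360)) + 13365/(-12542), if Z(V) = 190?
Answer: -62815366165/12542 ≈ -5.0084e+6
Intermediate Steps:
Z(59)/(1/(-26360)) + 13365/(-12542) = 190/(1/(-26360)) + 13365/(-12542) = 190/(-1/26360) + 13365*(-1/12542) = 190*(-26360) - 13365/12542 = -5008400 - 13365/12542 = -62815366165/12542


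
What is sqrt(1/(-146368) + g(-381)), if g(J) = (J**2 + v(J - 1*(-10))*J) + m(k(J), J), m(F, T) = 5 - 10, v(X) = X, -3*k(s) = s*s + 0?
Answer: 15*sqrt(426250618609)/18296 ≈ 535.26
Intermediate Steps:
k(s) = -s**2/3 (k(s) = -(s*s + 0)/3 = -(s**2 + 0)/3 = -s**2/3)
m(F, T) = -5
g(J) = -5 + J**2 + J*(10 + J) (g(J) = (J**2 + (J - 1*(-10))*J) - 5 = (J**2 + (J + 10)*J) - 5 = (J**2 + (10 + J)*J) - 5 = (J**2 + J*(10 + J)) - 5 = -5 + J**2 + J*(10 + J))
sqrt(1/(-146368) + g(-381)) = sqrt(1/(-146368) + (-5 + (-381)**2 - 381*(10 - 381))) = sqrt(-1/146368 + (-5 + 145161 - 381*(-371))) = sqrt(-1/146368 + (-5 + 145161 + 141351)) = sqrt(-1/146368 + 286507) = sqrt(41935456575/146368) = 15*sqrt(426250618609)/18296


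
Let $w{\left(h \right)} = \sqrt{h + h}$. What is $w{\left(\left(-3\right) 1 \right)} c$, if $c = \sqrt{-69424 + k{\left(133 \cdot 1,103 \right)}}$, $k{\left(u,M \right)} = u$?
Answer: $- 3 \sqrt{46194} \approx -644.78$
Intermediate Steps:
$w{\left(h \right)} = \sqrt{2} \sqrt{h}$ ($w{\left(h \right)} = \sqrt{2 h} = \sqrt{2} \sqrt{h}$)
$c = 3 i \sqrt{7699}$ ($c = \sqrt{-69424 + 133 \cdot 1} = \sqrt{-69424 + 133} = \sqrt{-69291} = 3 i \sqrt{7699} \approx 263.23 i$)
$w{\left(\left(-3\right) 1 \right)} c = \sqrt{2} \sqrt{\left(-3\right) 1} \cdot 3 i \sqrt{7699} = \sqrt{2} \sqrt{-3} \cdot 3 i \sqrt{7699} = \sqrt{2} i \sqrt{3} \cdot 3 i \sqrt{7699} = i \sqrt{6} \cdot 3 i \sqrt{7699} = - 3 \sqrt{46194}$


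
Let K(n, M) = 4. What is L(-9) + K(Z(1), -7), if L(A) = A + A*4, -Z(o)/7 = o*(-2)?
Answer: -41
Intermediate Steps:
Z(o) = 14*o (Z(o) = -7*o*(-2) = -(-14)*o = 14*o)
L(A) = 5*A (L(A) = A + 4*A = 5*A)
L(-9) + K(Z(1), -7) = 5*(-9) + 4 = -45 + 4 = -41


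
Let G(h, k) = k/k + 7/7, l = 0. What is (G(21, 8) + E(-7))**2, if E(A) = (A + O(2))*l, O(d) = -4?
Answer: 4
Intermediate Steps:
E(A) = 0 (E(A) = (A - 4)*0 = (-4 + A)*0 = 0)
G(h, k) = 2 (G(h, k) = 1 + 7*(1/7) = 1 + 1 = 2)
(G(21, 8) + E(-7))**2 = (2 + 0)**2 = 2**2 = 4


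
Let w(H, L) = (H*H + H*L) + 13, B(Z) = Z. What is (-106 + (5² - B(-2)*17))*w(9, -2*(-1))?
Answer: -5264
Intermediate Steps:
w(H, L) = 13 + H² + H*L (w(H, L) = (H² + H*L) + 13 = 13 + H² + H*L)
(-106 + (5² - B(-2)*17))*w(9, -2*(-1)) = (-106 + (5² - (-2)*17))*(13 + 9² + 9*(-2*(-1))) = (-106 + (25 - 1*(-34)))*(13 + 81 + 9*2) = (-106 + (25 + 34))*(13 + 81 + 18) = (-106 + 59)*112 = -47*112 = -5264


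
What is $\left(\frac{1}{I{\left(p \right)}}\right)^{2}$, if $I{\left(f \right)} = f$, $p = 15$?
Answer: $\frac{1}{225} \approx 0.0044444$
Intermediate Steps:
$\left(\frac{1}{I{\left(p \right)}}\right)^{2} = \left(\frac{1}{15}\right)^{2} = \frac{1}{225}$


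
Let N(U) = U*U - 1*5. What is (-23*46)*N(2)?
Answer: 1058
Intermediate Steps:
N(U) = -5 + U² (N(U) = U² - 5 = -5 + U²)
(-23*46)*N(2) = (-23*46)*(-5 + 2²) = -1058*(-5 + 4) = -1058*(-1) = 1058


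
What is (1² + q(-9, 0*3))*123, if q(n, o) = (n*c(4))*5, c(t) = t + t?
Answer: -44157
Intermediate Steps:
c(t) = 2*t
q(n, o) = 40*n (q(n, o) = (n*(2*4))*5 = (n*8)*5 = (8*n)*5 = 40*n)
(1² + q(-9, 0*3))*123 = (1² + 40*(-9))*123 = (1 - 360)*123 = -359*123 = -44157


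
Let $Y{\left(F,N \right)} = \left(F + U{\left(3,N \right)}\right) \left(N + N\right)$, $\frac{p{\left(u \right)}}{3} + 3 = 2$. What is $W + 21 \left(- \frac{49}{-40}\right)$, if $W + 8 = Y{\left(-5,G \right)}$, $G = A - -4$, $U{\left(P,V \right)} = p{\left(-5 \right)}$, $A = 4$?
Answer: $- \frac{4411}{40} \approx -110.28$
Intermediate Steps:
$p{\left(u \right)} = -3$ ($p{\left(u \right)} = -9 + 3 \cdot 2 = -9 + 6 = -3$)
$U{\left(P,V \right)} = -3$
$G = 8$ ($G = 4 - -4 = 4 + 4 = 8$)
$Y{\left(F,N \right)} = 2 N \left(-3 + F\right)$ ($Y{\left(F,N \right)} = \left(F - 3\right) \left(N + N\right) = \left(-3 + F\right) 2 N = 2 N \left(-3 + F\right)$)
$W = -136$ ($W = -8 + 2 \cdot 8 \left(-3 - 5\right) = -8 + 2 \cdot 8 \left(-8\right) = -8 - 128 = -136$)
$W + 21 \left(- \frac{49}{-40}\right) = -136 + 21 \left(- \frac{49}{-40}\right) = -136 + 21 \left(\left(-49\right) \left(- \frac{1}{40}\right)\right) = -136 + 21 \cdot \frac{49}{40} = -136 + \frac{1029}{40} = - \frac{4411}{40}$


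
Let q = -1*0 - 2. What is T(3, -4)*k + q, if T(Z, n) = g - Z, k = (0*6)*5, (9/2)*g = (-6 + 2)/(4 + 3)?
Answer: -2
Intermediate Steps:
g = -8/63 (g = 2*((-6 + 2)/(4 + 3))/9 = 2*(-4/7)/9 = 2*(-4*⅐)/9 = (2/9)*(-4/7) = -8/63 ≈ -0.12698)
q = -2 (q = 0 - 2 = -2)
k = 0 (k = 0*5 = 0)
T(Z, n) = -8/63 - Z
T(3, -4)*k + q = (-8/63 - 1*3)*0 - 2 = (-8/63 - 3)*0 - 2 = -197/63*0 - 2 = 0 - 2 = -2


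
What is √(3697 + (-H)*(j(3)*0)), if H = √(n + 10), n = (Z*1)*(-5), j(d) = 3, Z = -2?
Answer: √3697 ≈ 60.803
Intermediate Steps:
n = 10 (n = -2*1*(-5) = -2*(-5) = 10)
H = 2*√5 (H = √(10 + 10) = √20 = 2*√5 ≈ 4.4721)
√(3697 + (-H)*(j(3)*0)) = √(3697 + (-2*√5)*(3*0)) = √(3697 - 2*√5*0) = √(3697 + 0) = √3697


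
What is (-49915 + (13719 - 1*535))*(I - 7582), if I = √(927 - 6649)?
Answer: 278494442 - 36731*I*√5722 ≈ 2.7849e+8 - 2.7785e+6*I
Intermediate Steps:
I = I*√5722 (I = √(-5722) = I*√5722 ≈ 75.644*I)
(-49915 + (13719 - 1*535))*(I - 7582) = (-49915 + (13719 - 1*535))*(I*√5722 - 7582) = (-49915 + (13719 - 535))*(-7582 + I*√5722) = (-49915 + 13184)*(-7582 + I*√5722) = -36731*(-7582 + I*√5722) = 278494442 - 36731*I*√5722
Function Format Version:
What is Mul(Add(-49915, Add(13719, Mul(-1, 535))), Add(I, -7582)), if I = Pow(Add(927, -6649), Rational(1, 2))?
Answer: Add(278494442, Mul(-36731, I, Pow(5722, Rational(1, 2)))) ≈ Add(2.7849e+8, Mul(-2.7785e+6, I))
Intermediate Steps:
I = Mul(I, Pow(5722, Rational(1, 2))) (I = Pow(-5722, Rational(1, 2)) = Mul(I, Pow(5722, Rational(1, 2))) ≈ Mul(75.644, I))
Mul(Add(-49915, Add(13719, Mul(-1, 535))), Add(I, -7582)) = Mul(Add(-49915, Add(13719, Mul(-1, 535))), Add(Mul(I, Pow(5722, Rational(1, 2))), -7582)) = Mul(Add(-49915, Add(13719, -535)), Add(-7582, Mul(I, Pow(5722, Rational(1, 2))))) = Mul(Add(-49915, 13184), Add(-7582, Mul(I, Pow(5722, Rational(1, 2))))) = Mul(-36731, Add(-7582, Mul(I, Pow(5722, Rational(1, 2))))) = Add(278494442, Mul(-36731, I, Pow(5722, Rational(1, 2))))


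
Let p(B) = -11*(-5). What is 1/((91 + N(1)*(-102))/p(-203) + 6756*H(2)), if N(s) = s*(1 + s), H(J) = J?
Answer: 55/743047 ≈ 7.4020e-5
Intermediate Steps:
p(B) = 55
1/((91 + N(1)*(-102))/p(-203) + 6756*H(2)) = 1/((91 + (1*(1 + 1))*(-102))/55 + 6756*2) = 1/((91 + (1*2)*(-102))*(1/55) + 13512) = 1/((91 + 2*(-102))*(1/55) + 13512) = 1/((91 - 204)*(1/55) + 13512) = 1/(-113*1/55 + 13512) = 1/(-113/55 + 13512) = 1/(743047/55) = 55/743047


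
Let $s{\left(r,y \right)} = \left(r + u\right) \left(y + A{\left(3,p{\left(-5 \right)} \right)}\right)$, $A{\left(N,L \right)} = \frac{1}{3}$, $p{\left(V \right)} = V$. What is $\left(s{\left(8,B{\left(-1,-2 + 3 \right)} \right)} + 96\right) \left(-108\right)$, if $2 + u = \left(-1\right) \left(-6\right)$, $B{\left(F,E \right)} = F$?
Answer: $-9504$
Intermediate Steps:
$A{\left(N,L \right)} = \frac{1}{3}$
$u = 4$ ($u = -2 - -6 = -2 + 6 = 4$)
$s{\left(r,y \right)} = \left(4 + r\right) \left(\frac{1}{3} + y\right)$ ($s{\left(r,y \right)} = \left(r + 4\right) \left(y + \frac{1}{3}\right) = \left(4 + r\right) \left(\frac{1}{3} + y\right)$)
$\left(s{\left(8,B{\left(-1,-2 + 3 \right)} \right)} + 96\right) \left(-108\right) = \left(\left(\frac{4}{3} + 4 \left(-1\right) + \frac{1}{3} \cdot 8 + 8 \left(-1\right)\right) + 96\right) \left(-108\right) = \left(\left(\frac{4}{3} - 4 + \frac{8}{3} - 8\right) + 96\right) \left(-108\right) = \left(-8 + 96\right) \left(-108\right) = 88 \left(-108\right) = -9504$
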